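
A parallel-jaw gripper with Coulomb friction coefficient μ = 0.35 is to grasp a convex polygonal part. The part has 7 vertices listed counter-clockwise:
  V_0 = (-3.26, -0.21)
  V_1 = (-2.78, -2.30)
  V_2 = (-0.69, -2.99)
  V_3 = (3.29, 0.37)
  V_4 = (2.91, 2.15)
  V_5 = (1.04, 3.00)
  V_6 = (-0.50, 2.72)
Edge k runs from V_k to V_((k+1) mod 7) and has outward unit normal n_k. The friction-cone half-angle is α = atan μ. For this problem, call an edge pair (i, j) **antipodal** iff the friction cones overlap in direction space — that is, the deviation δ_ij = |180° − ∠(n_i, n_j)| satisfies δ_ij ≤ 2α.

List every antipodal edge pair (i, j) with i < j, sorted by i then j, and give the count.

count = 5; pairs: (0,3), (1,4), (1,5), (2,5), (2,6)

α = atan 0.35 = 19.29°;  2α = 38.58°
n_0 = (-0.9746, -0.2238)
n_1 = (-0.3135, -0.9496)
n_2 = (+0.6451, -0.7641)
n_3 = (+0.9780, +0.2088)
n_4 = (+0.4138, +0.9104)
n_5 = (-0.1789, +0.9839)
n_6 = (-0.7279, +0.6857)
  (0,1): δ = 121.20°  ·
  (0,2): δ = 62.76°  ·
  (0,3): δ = 0.88°  ✓
  (0,4): δ = 52.62°  ·
  (0,5): δ = 87.37°  ·
  (0,6): δ = 123.78°  ·
  (1,2): δ = 121.56°  ·
  (1,3): δ = 59.68°  ·
  (1,4): δ = 6.17°  ✓
  (1,5): δ = 28.58°  ✓
  (1,6): δ = 64.98°  ·
  (2,3): δ = 118.12°  ·
  (2,4): δ = 64.62°  ·
  (2,5): δ = 29.87°  ✓
  (2,6): δ = 6.54°  ✓
  (3,4): δ = 126.49°  ·
  (3,5): δ = 91.75°  ·
  (3,6): δ = 55.34°  ·
  (4,5): δ = 145.25°  ·
  (4,6): δ = 108.84°  ·
  (5,6): δ = 143.59°  ·
antipodal pairs: 5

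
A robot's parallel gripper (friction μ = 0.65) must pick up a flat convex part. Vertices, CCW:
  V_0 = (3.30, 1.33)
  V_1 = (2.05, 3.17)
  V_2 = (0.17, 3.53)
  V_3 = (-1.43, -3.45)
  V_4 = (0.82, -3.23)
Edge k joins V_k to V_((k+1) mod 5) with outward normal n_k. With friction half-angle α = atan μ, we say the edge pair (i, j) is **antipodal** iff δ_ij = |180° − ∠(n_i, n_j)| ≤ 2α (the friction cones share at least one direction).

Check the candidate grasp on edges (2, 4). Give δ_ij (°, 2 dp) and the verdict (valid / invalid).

δ = 15.63°, valid

α = atan 0.65 = 33.02°;  2α = 66.05°
edge 2: e_2 = (-1.60, -6.98);  n_2 = (-0.9747, +0.2234)
edge 4: e_4 = (+2.48, +4.56);  n_4 = (+0.8785, -0.4778)
∠(n_2, n_4) = 164.37°
δ = |180° − 164.37°| = 15.63°
15.63° ≤ 2α = 66.05°  →  valid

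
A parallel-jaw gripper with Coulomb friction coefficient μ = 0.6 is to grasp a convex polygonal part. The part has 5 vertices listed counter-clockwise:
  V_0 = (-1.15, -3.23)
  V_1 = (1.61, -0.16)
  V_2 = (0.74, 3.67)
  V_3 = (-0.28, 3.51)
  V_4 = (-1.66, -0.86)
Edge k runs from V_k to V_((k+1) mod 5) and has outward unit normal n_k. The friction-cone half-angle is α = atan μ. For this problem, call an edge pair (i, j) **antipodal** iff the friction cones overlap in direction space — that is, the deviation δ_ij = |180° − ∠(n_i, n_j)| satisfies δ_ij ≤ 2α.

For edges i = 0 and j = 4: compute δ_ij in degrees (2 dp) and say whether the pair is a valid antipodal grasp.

δ = 54.10°, valid

α = atan 0.6 = 30.96°;  2α = 61.93°
edge 0: e_0 = (+2.76, +3.07);  n_0 = (+0.7437, -0.6686)
edge 4: e_4 = (+0.51, -2.37);  n_4 = (-0.9776, -0.2104)
∠(n_0, n_4) = 125.90°
δ = |180° − 125.90°| = 54.10°
54.10° ≤ 2α = 61.93°  →  valid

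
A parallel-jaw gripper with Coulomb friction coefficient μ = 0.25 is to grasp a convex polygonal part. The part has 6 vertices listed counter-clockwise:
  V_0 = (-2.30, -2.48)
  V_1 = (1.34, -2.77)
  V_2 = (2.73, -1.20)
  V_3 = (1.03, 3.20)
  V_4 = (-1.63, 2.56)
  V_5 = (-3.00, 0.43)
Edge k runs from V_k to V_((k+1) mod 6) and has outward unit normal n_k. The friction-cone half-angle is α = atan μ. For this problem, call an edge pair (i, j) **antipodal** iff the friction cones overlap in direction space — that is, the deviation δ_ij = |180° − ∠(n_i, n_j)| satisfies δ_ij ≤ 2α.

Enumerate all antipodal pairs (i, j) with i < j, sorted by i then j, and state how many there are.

α = atan 0.25 = 14.04°;  2α = 28.07°
n_0 = (-0.0794, -0.9968)
n_1 = (+0.7487, -0.6629)
n_2 = (+0.9328, +0.3604)
n_3 = (-0.2339, +0.9723)
n_4 = (-0.8411, +0.5410)
n_5 = (-0.9723, -0.2339)
  (0,1): δ = 126.96°  ·
  (0,2): δ = 64.32°  ·
  (0,3): δ = 18.08°  ✓
  (0,4): δ = 61.81°  ·
  (0,5): δ = 108.08°  ·
  (1,2): δ = 117.36°  ·
  (1,3): δ = 34.95°  ·
  (1,4): δ = 8.77°  ✓
  (1,5): δ = 55.05°  ·
  (2,3): δ = 97.60°  ·
  (2,4): δ = 53.87°  ·
  (2,5): δ = 7.60°  ✓
  (3,4): δ = 136.28°  ·
  (3,5): δ = 90.00°  ·
  (4,5): δ = 133.73°  ·
antipodal pairs: 3

count = 3; pairs: (0,3), (1,4), (2,5)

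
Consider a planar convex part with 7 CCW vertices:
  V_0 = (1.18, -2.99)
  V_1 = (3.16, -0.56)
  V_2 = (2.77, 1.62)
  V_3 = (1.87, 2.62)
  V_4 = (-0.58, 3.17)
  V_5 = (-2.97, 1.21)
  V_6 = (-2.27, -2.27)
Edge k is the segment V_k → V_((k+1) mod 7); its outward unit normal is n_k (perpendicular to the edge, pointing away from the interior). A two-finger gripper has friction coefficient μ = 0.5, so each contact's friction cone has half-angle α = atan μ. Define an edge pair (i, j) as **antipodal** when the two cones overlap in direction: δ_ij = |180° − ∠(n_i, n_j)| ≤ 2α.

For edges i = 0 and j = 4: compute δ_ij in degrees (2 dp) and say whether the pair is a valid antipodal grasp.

α = atan 0.5 = 26.57°;  2α = 53.13°
edge 0: e_0 = (+1.98, +2.43);  n_0 = (+0.7752, -0.6317)
edge 4: e_4 = (-2.39, -1.96);  n_4 = (-0.6341, +0.7732)
∠(n_0, n_4) = 168.53°
δ = |180° − 168.53°| = 11.47°
11.47° ≤ 2α = 53.13°  →  valid

δ = 11.47°, valid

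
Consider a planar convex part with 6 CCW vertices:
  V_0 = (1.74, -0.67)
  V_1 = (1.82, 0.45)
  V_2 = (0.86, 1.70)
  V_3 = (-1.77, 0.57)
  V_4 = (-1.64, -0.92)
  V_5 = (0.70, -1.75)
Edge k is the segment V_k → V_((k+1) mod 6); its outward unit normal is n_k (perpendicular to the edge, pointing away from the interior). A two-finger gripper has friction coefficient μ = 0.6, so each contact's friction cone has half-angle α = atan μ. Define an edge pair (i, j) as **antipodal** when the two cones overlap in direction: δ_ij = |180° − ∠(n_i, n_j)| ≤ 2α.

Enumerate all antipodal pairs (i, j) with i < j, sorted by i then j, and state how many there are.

count = 6; pairs: (0,3), (1,3), (1,4), (2,4), (2,5), (3,5)

α = atan 0.6 = 30.96°;  2α = 61.93°
n_0 = (+0.9975, -0.0712)
n_1 = (+0.7931, +0.6091)
n_2 = (-0.3948, +0.9188)
n_3 = (-0.9962, -0.0869)
n_4 = (-0.3343, -0.9425)
n_5 = (+0.7203, -0.6936)
  (0,1): δ = 138.39°  ·
  (0,2): δ = 62.66°  ·
  (0,3): δ = 9.07°  ✓
  (0,4): δ = 74.56°  ·
  (0,5): δ = 140.17°  ·
  (1,2): δ = 104.27°  ·
  (1,3): δ = 32.54°  ✓
  (1,4): δ = 32.95°  ✓
  (1,5): δ = 98.56°  ·
  (2,3): δ = 108.26°  ·
  (2,4): δ = 42.78°  ✓
  (2,5): δ = 22.83°  ✓
  (3,4): δ = 114.52°  ·
  (3,5): δ = 48.91°  ✓
  (4,5): δ = 114.39°  ·
antipodal pairs: 6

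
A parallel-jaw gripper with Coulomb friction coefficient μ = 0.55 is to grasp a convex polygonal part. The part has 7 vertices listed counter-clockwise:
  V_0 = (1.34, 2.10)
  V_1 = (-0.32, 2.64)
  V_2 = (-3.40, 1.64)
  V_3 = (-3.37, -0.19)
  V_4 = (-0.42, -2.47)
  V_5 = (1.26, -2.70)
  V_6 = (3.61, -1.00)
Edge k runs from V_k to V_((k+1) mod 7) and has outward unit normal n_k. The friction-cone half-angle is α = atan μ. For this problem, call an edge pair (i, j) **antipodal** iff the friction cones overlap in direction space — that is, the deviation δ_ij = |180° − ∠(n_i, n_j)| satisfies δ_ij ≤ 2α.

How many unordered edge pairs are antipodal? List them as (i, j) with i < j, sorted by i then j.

count = 10; pairs: (0,3), (0,4), (0,5), (1,3), (1,4), (1,5), (2,5), (2,6), (3,6), (4,6)

α = atan 0.55 = 28.81°;  2α = 57.62°
n_0 = (+0.3093, +0.9509)
n_1 = (-0.3088, +0.9511)
n_2 = (-0.9999, -0.0164)
n_3 = (-0.6115, -0.7912)
n_4 = (-0.1356, -0.9908)
n_5 = (+0.5861, -0.8102)
n_6 = (+0.8068, +0.5908)
  (0,1): δ = 143.99°  ·
  (0,2): δ = 71.04°  ·
  (0,3): δ = 19.68°  ✓
  (0,4): δ = 10.22°  ✓
  (0,5): δ = 53.90°  ✓
  (0,6): δ = 144.23°  ·
  (1,2): δ = 107.05°  ·
  (1,3): δ = 55.69°  ✓
  (1,4): δ = 25.78°  ✓
  (1,5): δ = 17.89°  ✓
  (1,6): δ = 108.23°  ·
  (2,3): δ = 128.64°  ·
  (2,4): δ = 98.73°  ·
  (2,5): δ = 55.06°  ✓
  (2,6): δ = 35.27°  ✓
  (3,4): δ = 150.10°  ·
  (3,5): δ = 106.42°  ·
  (3,6): δ = 16.09°  ✓
  (4,5): δ = 136.32°  ·
  (4,6): δ = 45.99°  ✓
  (5,6): δ = 89.67°  ·
antipodal pairs: 10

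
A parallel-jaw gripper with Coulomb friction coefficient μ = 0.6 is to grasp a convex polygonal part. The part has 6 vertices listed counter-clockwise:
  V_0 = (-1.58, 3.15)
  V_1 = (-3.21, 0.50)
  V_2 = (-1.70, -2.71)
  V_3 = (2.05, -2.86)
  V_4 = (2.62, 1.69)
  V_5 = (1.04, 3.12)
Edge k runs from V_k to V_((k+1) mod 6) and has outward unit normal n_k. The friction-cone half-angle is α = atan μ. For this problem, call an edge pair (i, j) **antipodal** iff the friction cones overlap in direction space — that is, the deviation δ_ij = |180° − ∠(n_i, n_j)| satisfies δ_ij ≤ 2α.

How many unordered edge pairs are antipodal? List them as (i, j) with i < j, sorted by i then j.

count = 6; pairs: (0,2), (0,3), (1,3), (1,4), (2,4), (2,5)

α = atan 0.6 = 30.96°;  2α = 61.93°
n_0 = (-0.8518, +0.5239)
n_1 = (-0.9049, -0.4257)
n_2 = (-0.0400, -0.9992)
n_3 = (+0.9922, -0.1243)
n_4 = (+0.6710, +0.7414)
n_5 = (+0.0114, +0.9999)
  (0,1): δ = 123.21°  ·
  (0,2): δ = 60.70°  ✓
  (0,3): δ = 24.45°  ✓
  (0,4): δ = 79.45°  ·
  (0,5): δ = 120.94°  ·
  (1,2): δ = 117.48°  ·
  (1,3): δ = 32.33°  ✓
  (1,4): δ = 22.66°  ✓
  (1,5): δ = 64.15°  ·
  (2,3): δ = 94.85°  ·
  (2,4): δ = 39.86°  ✓
  (2,5): δ = 1.63°  ✓
  (3,4): δ = 125.01°  ·
  (3,5): δ = 83.52°  ·
  (4,5): δ = 138.51°  ·
antipodal pairs: 6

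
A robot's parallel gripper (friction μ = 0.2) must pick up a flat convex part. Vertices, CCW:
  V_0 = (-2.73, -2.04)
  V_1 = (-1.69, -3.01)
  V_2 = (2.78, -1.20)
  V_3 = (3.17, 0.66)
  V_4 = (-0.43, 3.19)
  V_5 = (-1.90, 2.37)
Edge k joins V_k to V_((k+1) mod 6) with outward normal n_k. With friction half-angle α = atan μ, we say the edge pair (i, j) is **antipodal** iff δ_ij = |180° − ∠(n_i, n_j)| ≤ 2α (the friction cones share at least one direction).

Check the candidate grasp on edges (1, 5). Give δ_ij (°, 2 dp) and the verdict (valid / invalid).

α = atan 0.2 = 11.31°;  2α = 22.62°
edge 1: e_1 = (+4.47, +1.81);  n_1 = (+0.3753, -0.9269)
edge 5: e_5 = (-0.83, -4.41);  n_5 = (-0.9827, +0.1850)
∠(n_1, n_5) = 122.70°
δ = |180° − 122.70°| = 57.30°
57.30° > 2α = 22.62°  →  invalid

δ = 57.30°, invalid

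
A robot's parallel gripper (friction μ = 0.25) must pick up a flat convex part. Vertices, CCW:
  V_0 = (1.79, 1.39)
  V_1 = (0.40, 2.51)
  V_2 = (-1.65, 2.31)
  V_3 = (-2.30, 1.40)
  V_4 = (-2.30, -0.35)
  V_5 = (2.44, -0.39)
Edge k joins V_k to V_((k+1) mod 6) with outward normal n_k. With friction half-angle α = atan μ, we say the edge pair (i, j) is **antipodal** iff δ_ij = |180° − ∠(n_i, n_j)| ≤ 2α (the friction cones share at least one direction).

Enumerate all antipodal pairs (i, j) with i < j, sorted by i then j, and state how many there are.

count = 2; pairs: (1,4), (3,5)

α = atan 0.25 = 14.04°;  2α = 28.07°
n_0 = (+0.6274, +0.7787)
n_1 = (-0.0971, +0.9953)
n_2 = (-0.8137, +0.5812)
n_3 = (-1.0000, -0.0000)
n_4 = (-0.0084, -1.0000)
n_5 = (+0.9393, +0.3430)
  (0,1): δ = 135.57°  ·
  (0,2): δ = 86.68°  ·
  (0,3): δ = 51.14°  ·
  (0,4): δ = 38.38°  ·
  (0,5): δ = 148.92°  ·
  (1,2): δ = 131.11°  ·
  (1,3): δ = 95.57°  ·
  (1,4): δ = 6.06°  ✓
  (1,5): δ = 104.49°  ·
  (2,3): δ = 144.46°  ·
  (2,4): δ = 54.95°  ·
  (2,5): δ = 55.60°  ·
  (3,4): δ = 90.48°  ·
  (3,5): δ = 20.06°  ✓
  (4,5): δ = 69.46°  ·
antipodal pairs: 2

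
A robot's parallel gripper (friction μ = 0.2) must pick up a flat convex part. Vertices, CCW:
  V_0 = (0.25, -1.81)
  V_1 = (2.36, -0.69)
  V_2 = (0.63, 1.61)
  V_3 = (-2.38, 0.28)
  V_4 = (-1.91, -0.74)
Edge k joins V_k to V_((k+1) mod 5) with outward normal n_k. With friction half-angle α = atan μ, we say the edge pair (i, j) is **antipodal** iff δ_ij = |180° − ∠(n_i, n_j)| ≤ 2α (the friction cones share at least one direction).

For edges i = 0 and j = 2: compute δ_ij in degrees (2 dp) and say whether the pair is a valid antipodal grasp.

δ = 4.12°, valid

α = atan 0.2 = 11.31°;  2α = 22.62°
edge 0: e_0 = (+2.11, +1.12);  n_0 = (+0.4688, -0.8833)
edge 2: e_2 = (-3.01, -1.33);  n_2 = (-0.4042, +0.9147)
∠(n_0, n_2) = 175.88°
δ = |180° − 175.88°| = 4.12°
4.12° ≤ 2α = 22.62°  →  valid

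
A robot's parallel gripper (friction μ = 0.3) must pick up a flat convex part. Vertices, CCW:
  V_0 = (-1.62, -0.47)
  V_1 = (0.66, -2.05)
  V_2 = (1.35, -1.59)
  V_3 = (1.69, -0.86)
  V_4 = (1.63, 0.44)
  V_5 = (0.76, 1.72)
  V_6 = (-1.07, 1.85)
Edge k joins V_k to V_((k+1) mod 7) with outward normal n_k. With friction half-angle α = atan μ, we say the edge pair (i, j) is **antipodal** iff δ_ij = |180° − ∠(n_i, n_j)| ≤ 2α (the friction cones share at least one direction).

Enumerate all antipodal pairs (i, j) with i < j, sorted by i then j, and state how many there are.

α = atan 0.3 = 16.70°;  2α = 33.40°
n_0 = (-0.5696, -0.8219)
n_1 = (+0.5547, -0.8321)
n_2 = (+0.9065, -0.4222)
n_3 = (+0.9989, +0.0461)
n_4 = (+0.8270, +0.5621)
n_5 = (+0.0709, +0.9975)
n_6 = (-0.9730, +0.2307)
  (0,1): δ = 111.59°  ·
  (0,2): δ = 80.25°  ·
  (0,3): δ = 52.64°  ·
  (0,4): δ = 21.08°  ✓
  (0,5): δ = 30.66°  ✓
  (0,6): δ = 111.38°  ·
  (1,2): δ = 148.66°  ·
  (1,3): δ = 121.05°  ·
  (1,4): δ = 89.49°  ·
  (1,5): δ = 37.75°  ·
  (1,6): δ = 42.97°  ·
  (2,3): δ = 152.38°  ·
  (2,4): δ = 120.82°  ·
  (2,5): δ = 69.09°  ·
  (2,6): δ = 11.64°  ✓
  (3,4): δ = 148.44°  ·
  (3,5): δ = 96.71°  ·
  (3,6): δ = 15.98°  ✓
  (4,5): δ = 128.27°  ·
  (4,6): δ = 47.54°  ·
  (5,6): δ = 99.27°  ·
antipodal pairs: 4

count = 4; pairs: (0,4), (0,5), (2,6), (3,6)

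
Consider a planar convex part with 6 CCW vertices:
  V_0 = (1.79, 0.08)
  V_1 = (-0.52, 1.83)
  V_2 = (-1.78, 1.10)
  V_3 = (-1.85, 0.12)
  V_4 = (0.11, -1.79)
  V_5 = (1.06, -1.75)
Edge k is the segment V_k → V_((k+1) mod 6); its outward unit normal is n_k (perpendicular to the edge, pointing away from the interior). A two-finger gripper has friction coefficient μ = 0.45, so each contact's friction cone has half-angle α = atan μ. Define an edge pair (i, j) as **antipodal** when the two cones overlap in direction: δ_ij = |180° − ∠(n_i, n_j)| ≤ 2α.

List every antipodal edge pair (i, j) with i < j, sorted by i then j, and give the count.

α = atan 0.45 = 24.23°;  2α = 48.46°
n_0 = (+0.6039, +0.7971)
n_1 = (-0.5013, +0.8653)
n_2 = (-0.9975, +0.0712)
n_3 = (-0.6979, -0.7162)
n_4 = (+0.0421, -0.9991)
n_5 = (+0.9288, -0.3705)
  (0,1): δ = 112.77°  ·
  (0,2): δ = 56.94°  ·
  (0,3): δ = 7.11°  ✓
  (0,4): δ = 39.56°  ✓
  (0,5): δ = 105.40°  ·
  (1,2): δ = 124.17°  ·
  (1,3): δ = 74.35°  ·
  (1,4): δ = 27.68°  ✓
  (1,5): δ = 38.17°  ✓
  (2,3): δ = 130.17°  ·
  (2,4): δ = 83.50°  ·
  (2,5): δ = 17.66°  ✓
  (3,4): δ = 133.33°  ·
  (3,5): δ = 67.49°  ·
  (4,5): δ = 114.16°  ·
antipodal pairs: 5

count = 5; pairs: (0,3), (0,4), (1,4), (1,5), (2,5)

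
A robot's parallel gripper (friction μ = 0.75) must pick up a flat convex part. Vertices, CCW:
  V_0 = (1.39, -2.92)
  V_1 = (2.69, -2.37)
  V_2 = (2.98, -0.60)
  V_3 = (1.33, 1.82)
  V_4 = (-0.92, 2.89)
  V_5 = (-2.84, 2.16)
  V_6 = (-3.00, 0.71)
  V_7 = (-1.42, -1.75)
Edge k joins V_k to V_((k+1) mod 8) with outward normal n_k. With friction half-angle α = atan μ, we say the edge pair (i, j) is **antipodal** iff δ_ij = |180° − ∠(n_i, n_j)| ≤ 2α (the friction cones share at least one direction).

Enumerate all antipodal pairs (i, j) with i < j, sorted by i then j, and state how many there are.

α = atan 0.75 = 36.87°;  2α = 73.74°
n_0 = (+0.3896, -0.9210)
n_1 = (+0.9868, -0.1617)
n_2 = (+0.8262, +0.5633)
n_3 = (+0.4295, +0.9031)
n_4 = (-0.3554, +0.9347)
n_5 = (-0.9940, +0.1097)
n_6 = (-0.8414, -0.5404)
n_7 = (-0.3844, -0.9232)
  (0,1): δ = 122.24°  ·
  (0,2): δ = 78.65°  ·
  (0,3): δ = 48.37°  ✓
  (0,4): δ = 2.11°  ✓
  (0,5): δ = 60.77°  ✓
  (0,6): δ = 99.78°  ·
  (0,7): δ = 134.46°  ·
  (1,2): δ = 136.41°  ·
  (1,3): δ = 106.13°  ·
  (1,4): δ = 59.88°  ✓
  (1,5): δ = 3.01°  ✓
  (1,6): δ = 42.02°  ✓
  (1,7): δ = 76.70°  ·
  (2,3): δ = 149.72°  ·
  (2,4): δ = 103.47°  ·
  (2,5): δ = 40.58°  ✓
  (2,6): δ = 1.58°  ✓
  (2,7): δ = 33.11°  ✓
  (3,4): δ = 133.75°  ·
  (3,5): δ = 70.86°  ✓
  (3,6): δ = 31.85°  ✓
  (3,7): δ = 2.83°  ✓
  (4,5): δ = 117.11°  ·
  (4,6): δ = 78.11°  ·
  (4,7): δ = 43.42°  ✓
  (5,6): δ = 140.99°  ·
  (5,7): δ = 106.31°  ·
  (6,7): δ = 145.32°  ·
antipodal pairs: 13

count = 13; pairs: (0,3), (0,4), (0,5), (1,4), (1,5), (1,6), (2,5), (2,6), (2,7), (3,5), (3,6), (3,7), (4,7)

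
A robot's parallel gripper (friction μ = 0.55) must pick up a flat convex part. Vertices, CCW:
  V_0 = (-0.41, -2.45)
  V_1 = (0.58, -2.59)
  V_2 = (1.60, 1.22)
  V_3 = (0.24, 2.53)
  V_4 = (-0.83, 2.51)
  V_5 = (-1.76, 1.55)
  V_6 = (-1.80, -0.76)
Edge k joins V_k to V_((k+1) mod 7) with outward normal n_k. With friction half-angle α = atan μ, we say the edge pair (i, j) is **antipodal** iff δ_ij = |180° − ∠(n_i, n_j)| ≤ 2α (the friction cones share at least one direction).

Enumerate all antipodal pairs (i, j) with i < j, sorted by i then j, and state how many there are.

α = atan 0.55 = 28.81°;  2α = 57.62°
n_0 = (-0.1400, -0.9901)
n_1 = (+0.9660, -0.2586)
n_2 = (+0.6937, +0.7202)
n_3 = (-0.0187, +0.9998)
n_4 = (-0.7182, +0.6958)
n_5 = (-0.9999, +0.0173)
n_6 = (-0.7723, -0.6352)
  (0,1): δ = 96.94°  ·
  (0,2): δ = 35.88°  ✓
  (0,3): δ = 9.12°  ✓
  (0,4): δ = 53.96°  ✓
  (0,5): δ = 97.06°  ·
  (0,6): δ = 137.49°  ·
  (1,2): δ = 118.94°  ·
  (1,3): δ = 73.94°  ·
  (1,4): δ = 29.10°  ✓
  (1,5): δ = 14.00°  ✓
  (1,6): δ = 54.42°  ✓
  (2,3): δ = 135.00°  ·
  (2,4): δ = 90.16°  ·
  (2,5): δ = 47.06°  ✓
  (2,6): δ = 6.64°  ✓
  (3,4): δ = 135.16°  ·
  (3,5): δ = 92.06°  ·
  (3,6): δ = 51.63°  ✓
  (4,5): δ = 136.90°  ·
  (4,6): δ = 96.47°  ·
  (5,6): δ = 139.57°  ·
antipodal pairs: 9

count = 9; pairs: (0,2), (0,3), (0,4), (1,4), (1,5), (1,6), (2,5), (2,6), (3,6)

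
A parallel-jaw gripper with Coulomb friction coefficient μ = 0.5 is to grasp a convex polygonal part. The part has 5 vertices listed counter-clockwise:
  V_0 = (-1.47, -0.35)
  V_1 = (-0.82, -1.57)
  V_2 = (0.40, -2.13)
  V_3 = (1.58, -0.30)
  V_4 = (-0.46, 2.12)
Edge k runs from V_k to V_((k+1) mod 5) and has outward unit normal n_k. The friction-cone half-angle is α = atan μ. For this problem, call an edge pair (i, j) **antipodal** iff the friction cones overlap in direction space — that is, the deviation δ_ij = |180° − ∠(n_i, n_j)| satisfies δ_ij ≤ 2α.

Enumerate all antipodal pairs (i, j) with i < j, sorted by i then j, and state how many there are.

count = 3; pairs: (0,3), (1,3), (2,4)

α = atan 0.5 = 26.57°;  2α = 53.13°
n_0 = (-0.8826, -0.4702)
n_1 = (-0.4172, -0.9088)
n_2 = (+0.8404, -0.5419)
n_3 = (+0.7646, +0.6445)
n_4 = (-0.9256, +0.3785)
  (0,1): δ = 142.70°  ·
  (0,2): δ = 60.86°  ·
  (0,3): δ = 12.08°  ✓
  (0,4): δ = 129.71°  ·
  (1,2): δ = 98.16°  ·
  (1,3): δ = 25.21°  ✓
  (1,4): δ = 92.42°  ·
  (2,3): δ = 107.06°  ·
  (2,4): δ = 10.57°  ✓
  (3,4): δ = 62.37°  ·
antipodal pairs: 3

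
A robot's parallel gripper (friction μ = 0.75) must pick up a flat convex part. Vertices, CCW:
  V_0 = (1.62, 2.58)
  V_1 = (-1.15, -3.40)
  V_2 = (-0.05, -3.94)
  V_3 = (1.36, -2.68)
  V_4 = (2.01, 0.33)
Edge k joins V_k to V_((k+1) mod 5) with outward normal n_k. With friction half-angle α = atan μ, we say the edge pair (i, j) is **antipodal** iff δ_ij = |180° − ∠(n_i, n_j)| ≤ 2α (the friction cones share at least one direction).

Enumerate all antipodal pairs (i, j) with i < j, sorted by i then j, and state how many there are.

count = 4; pairs: (0,2), (0,3), (0,4), (1,4)

α = atan 0.75 = 36.87°;  2α = 73.74°
n_0 = (-0.9074, +0.4203)
n_1 = (-0.4407, -0.8977)
n_2 = (+0.6663, -0.7457)
n_3 = (+0.9775, -0.2111)
n_4 = (+0.9853, +0.1708)
  (0,1): δ = 91.29°  ·
  (0,2): δ = 23.36°  ✓
  (0,3): δ = 12.67°  ✓
  (0,4): δ = 34.69°  ✓
  (1,2): δ = 112.07°  ·
  (1,3): δ = 76.04°  ·
  (1,4): δ = 54.02°  ✓
  (2,3): δ = 143.97°  ·
  (2,4): δ = 121.95°  ·
  (3,4): δ = 157.98°  ·
antipodal pairs: 4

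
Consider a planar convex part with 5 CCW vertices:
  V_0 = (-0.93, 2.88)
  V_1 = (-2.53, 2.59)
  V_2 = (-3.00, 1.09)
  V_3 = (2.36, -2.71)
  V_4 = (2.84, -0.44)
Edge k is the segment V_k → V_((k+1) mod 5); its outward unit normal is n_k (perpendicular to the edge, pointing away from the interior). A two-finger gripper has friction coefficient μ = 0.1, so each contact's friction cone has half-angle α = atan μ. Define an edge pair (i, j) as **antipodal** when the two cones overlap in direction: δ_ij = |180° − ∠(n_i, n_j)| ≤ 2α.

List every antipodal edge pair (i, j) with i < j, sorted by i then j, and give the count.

α = atan 0.1 = 5.71°;  2α = 11.42°
n_0 = (-0.1783, +0.9840)
n_1 = (-0.9543, +0.2990)
n_2 = (-0.5784, -0.8158)
n_3 = (+0.9784, -0.2069)
n_4 = (+0.6609, +0.7505)
  (0,1): δ = 117.67°  ·
  (0,2): δ = 45.61°  ·
  (0,3): δ = 67.79°  ·
  (0,4): δ = 128.36°  ·
  (1,2): δ = 107.94°  ·
  (1,3): δ = 5.46°  ✓
  (1,4): δ = 66.03°  ·
  (2,3): δ = 66.60°  ·
  (2,4): δ = 6.03°  ✓
  (3,4): δ = 119.43°  ·
antipodal pairs: 2

count = 2; pairs: (1,3), (2,4)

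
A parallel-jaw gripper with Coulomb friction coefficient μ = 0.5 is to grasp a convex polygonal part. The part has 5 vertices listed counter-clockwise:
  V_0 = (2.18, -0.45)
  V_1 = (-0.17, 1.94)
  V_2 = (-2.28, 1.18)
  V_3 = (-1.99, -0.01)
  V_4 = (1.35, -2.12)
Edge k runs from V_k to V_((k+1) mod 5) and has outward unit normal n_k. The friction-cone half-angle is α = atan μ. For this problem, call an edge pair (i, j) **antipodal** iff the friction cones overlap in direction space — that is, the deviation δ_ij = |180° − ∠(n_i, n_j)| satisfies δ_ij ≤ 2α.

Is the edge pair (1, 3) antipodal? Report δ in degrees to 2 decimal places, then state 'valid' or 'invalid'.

α = atan 0.5 = 26.57°;  2α = 53.13°
edge 1: e_1 = (-2.11, -0.76);  n_1 = (-0.3389, +0.9408)
edge 3: e_3 = (+3.34, -2.11);  n_3 = (-0.5341, -0.8454)
∠(n_1, n_3) = 127.91°
δ = |180° − 127.91°| = 52.09°
52.09° ≤ 2α = 53.13°  →  valid

δ = 52.09°, valid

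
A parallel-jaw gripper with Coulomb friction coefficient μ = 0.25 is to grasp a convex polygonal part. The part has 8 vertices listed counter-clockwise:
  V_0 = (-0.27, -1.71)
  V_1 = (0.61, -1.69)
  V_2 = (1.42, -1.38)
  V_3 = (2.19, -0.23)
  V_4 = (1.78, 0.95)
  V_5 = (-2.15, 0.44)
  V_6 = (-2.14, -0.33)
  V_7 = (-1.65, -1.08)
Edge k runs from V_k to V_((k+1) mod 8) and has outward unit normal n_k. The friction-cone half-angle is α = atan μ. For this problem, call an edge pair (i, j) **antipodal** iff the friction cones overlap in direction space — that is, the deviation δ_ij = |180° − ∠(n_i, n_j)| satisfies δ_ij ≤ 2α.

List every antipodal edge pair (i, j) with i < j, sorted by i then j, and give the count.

α = atan 0.25 = 14.04°;  2α = 28.07°
n_0 = (+0.0227, -0.9997)
n_1 = (+0.3574, -0.9339)
n_2 = (+0.8309, -0.5564)
n_3 = (+0.9446, +0.3282)
n_4 = (-0.1287, +0.9917)
n_5 = (-0.9999, -0.0130)
n_6 = (-0.8372, -0.5469)
n_7 = (-0.4153, -0.9097)
  (0,1): δ = 160.36°  ·
  (0,2): δ = 125.11°  ·
  (0,3): δ = 72.14°  ·
  (0,4): δ = 6.09°  ✓
  (0,5): δ = 89.44°  ·
  (0,6): δ = 121.86°  ·
  (0,7): δ = 154.16°  ·
  (1,2): δ = 144.75°  ·
  (1,3): δ = 91.78°  ·
  (1,4): δ = 13.55°  ✓
  (1,5): δ = 69.80°  ·
  (1,6): δ = 102.22°  ·
  (1,7): δ = 134.52°  ·
  (2,3): δ = 127.03°  ·
  (2,4): δ = 48.80°  ·
  (2,5): δ = 34.55°  ·
  (2,6): δ = 66.96°  ·
  (2,7): δ = 99.27°  ·
  (3,4): δ = 101.77°  ·
  (3,5): δ = 18.42°  ✓
  (3,6): δ = 14.00°  ✓
  (3,7): δ = 46.30°  ·
  (4,5): δ = 96.65°  ·
  (4,6): δ = 64.24°  ·
  (4,7): δ = 31.93°  ·
  (5,6): δ = 147.59°  ·
  (5,7): δ = 115.28°  ·
  (6,7): δ = 147.70°  ·
antipodal pairs: 4

count = 4; pairs: (0,4), (1,4), (3,5), (3,6)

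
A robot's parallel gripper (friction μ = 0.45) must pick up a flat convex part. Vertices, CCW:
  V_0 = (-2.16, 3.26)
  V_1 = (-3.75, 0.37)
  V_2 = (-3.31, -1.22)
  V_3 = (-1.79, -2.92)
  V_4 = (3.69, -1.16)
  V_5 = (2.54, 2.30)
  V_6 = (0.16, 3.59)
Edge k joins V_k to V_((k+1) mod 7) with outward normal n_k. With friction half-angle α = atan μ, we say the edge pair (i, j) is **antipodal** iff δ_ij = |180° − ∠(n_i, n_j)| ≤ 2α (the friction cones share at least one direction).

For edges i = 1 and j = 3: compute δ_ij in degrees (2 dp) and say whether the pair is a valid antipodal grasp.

α = atan 0.45 = 24.23°;  2α = 48.46°
edge 1: e_1 = (+0.44, -1.59);  n_1 = (-0.9638, -0.2667)
edge 3: e_3 = (+5.48, +1.76);  n_3 = (+0.3058, -0.9521)
∠(n_1, n_3) = 92.34°
δ = |180° − 92.34°| = 87.66°
87.66° > 2α = 48.46°  →  invalid

δ = 87.66°, invalid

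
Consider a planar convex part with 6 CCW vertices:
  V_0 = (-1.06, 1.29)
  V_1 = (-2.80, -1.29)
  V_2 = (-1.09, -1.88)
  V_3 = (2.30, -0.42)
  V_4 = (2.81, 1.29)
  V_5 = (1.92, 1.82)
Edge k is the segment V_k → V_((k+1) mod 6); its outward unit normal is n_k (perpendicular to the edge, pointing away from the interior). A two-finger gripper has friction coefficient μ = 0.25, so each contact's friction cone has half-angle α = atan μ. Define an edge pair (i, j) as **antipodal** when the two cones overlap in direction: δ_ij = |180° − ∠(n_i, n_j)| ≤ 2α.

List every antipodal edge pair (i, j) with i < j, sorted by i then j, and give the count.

α = atan 0.25 = 14.04°;  2α = 28.07°
n_0 = (-0.8291, +0.5591)
n_1 = (-0.3262, -0.9453)
n_2 = (+0.3956, -0.9184)
n_3 = (+0.9583, -0.2858)
n_4 = (+0.5117, +0.8592)
n_5 = (-0.1751, +0.9845)
  (0,1): δ = 75.04°  ·
  (0,2): δ = 32.70°  ·
  (0,3): δ = 17.39°  ✓
  (0,4): δ = 93.22°  ·
  (0,5): δ = 134.08°  ·
  (1,2): δ = 137.66°  ·
  (1,3): δ = 87.57°  ·
  (1,4): δ = 11.74°  ✓
  (1,5): δ = 29.12°  ·
  (2,3): δ = 129.91°  ·
  (2,4): δ = 54.07°  ·
  (2,5): δ = 13.22°  ✓
  (3,4): δ = 104.17°  ·
  (3,5): δ = 63.31°  ·
  (4,5): δ = 139.14°  ·
antipodal pairs: 3

count = 3; pairs: (0,3), (1,4), (2,5)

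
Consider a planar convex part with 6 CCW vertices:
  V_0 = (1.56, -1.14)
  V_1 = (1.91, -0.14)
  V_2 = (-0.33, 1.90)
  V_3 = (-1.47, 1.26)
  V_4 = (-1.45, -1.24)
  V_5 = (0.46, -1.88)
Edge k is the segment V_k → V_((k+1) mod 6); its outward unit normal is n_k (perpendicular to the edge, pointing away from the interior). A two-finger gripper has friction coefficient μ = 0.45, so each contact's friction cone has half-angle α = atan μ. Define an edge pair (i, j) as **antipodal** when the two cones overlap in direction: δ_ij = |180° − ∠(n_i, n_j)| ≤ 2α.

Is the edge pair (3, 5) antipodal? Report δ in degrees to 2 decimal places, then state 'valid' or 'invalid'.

δ = 56.53°, invalid

α = atan 0.45 = 24.23°;  2α = 48.46°
edge 3: e_3 = (+0.02, -2.50);  n_3 = (-1.0000, -0.0080)
edge 5: e_5 = (+1.10, +0.74);  n_5 = (+0.5582, -0.8297)
∠(n_3, n_5) = 123.47°
δ = |180° − 123.47°| = 56.53°
56.53° > 2α = 48.46°  →  invalid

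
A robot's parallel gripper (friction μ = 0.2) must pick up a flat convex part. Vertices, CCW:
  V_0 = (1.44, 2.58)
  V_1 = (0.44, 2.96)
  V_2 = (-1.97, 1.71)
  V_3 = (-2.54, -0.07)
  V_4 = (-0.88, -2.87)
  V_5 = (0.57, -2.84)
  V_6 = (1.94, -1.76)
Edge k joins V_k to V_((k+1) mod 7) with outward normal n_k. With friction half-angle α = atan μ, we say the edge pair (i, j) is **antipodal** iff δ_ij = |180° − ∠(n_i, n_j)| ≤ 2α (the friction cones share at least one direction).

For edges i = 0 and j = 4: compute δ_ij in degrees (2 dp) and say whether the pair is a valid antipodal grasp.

α = atan 0.2 = 11.31°;  2α = 22.62°
edge 0: e_0 = (-1.00, +0.38);  n_0 = (+0.3552, +0.9348)
edge 4: e_4 = (+1.45, +0.03);  n_4 = (+0.0207, -0.9998)
∠(n_0, n_4) = 158.01°
δ = |180° − 158.01°| = 21.99°
21.99° ≤ 2α = 22.62°  →  valid

δ = 21.99°, valid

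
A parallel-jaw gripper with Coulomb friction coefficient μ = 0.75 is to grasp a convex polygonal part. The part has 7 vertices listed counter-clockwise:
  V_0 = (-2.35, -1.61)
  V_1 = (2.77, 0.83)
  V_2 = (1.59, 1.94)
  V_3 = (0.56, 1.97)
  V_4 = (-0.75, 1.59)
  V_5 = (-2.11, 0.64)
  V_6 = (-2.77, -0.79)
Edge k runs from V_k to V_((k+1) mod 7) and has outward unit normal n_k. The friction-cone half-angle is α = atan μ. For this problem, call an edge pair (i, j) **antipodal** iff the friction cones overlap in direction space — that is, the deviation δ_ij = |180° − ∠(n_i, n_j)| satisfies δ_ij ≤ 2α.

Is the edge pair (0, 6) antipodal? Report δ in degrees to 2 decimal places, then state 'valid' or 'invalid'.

α = atan 0.75 = 36.87°;  2α = 73.74°
edge 0: e_0 = (+5.12, +2.44);  n_0 = (+0.4302, -0.9027)
edge 6: e_6 = (+0.42, -0.82);  n_6 = (-0.8900, -0.4559)
∠(n_0, n_6) = 88.36°
δ = |180° − 88.36°| = 91.64°
91.64° > 2α = 73.74°  →  invalid

δ = 91.64°, invalid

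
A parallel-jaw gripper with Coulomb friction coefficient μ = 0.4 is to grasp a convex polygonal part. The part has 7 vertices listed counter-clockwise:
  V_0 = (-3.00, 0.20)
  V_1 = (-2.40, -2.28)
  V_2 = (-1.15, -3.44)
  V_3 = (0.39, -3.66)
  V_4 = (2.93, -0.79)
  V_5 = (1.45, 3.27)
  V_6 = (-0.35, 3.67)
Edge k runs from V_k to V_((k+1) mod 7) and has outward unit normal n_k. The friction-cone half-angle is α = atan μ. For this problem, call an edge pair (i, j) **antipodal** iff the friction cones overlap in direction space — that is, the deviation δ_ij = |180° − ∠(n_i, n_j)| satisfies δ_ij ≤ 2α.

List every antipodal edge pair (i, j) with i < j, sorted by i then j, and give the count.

α = atan 0.4 = 21.80°;  2α = 43.60°
n_0 = (-0.9720, -0.2352)
n_1 = (-0.6802, -0.7330)
n_2 = (-0.1414, -0.9899)
n_3 = (+0.7488, -0.6627)
n_4 = (+0.9395, +0.3425)
n_5 = (+0.2169, +0.9762)
n_6 = (-0.7947, +0.6069)
  (0,1): δ = 146.46°  ·
  (0,2): δ = 111.73°  ·
  (0,3): δ = 55.11°  ·
  (0,4): δ = 6.43°  ✓
  (0,5): δ = 63.87°  ·
  (0,6): δ = 129.03°  ·
  (1,2): δ = 145.27°  ·
  (1,3): δ = 88.65°  ·
  (1,4): δ = 27.11°  ✓
  (1,5): δ = 30.33°  ✓
  (1,6): δ = 95.49°  ·
  (2,3): δ = 123.38°  ·
  (2,4): δ = 61.84°  ·
  (2,5): δ = 4.40°  ✓
  (2,6): δ = 60.76°  ·
  (3,4): δ = 118.46°  ·
  (3,5): δ = 61.02°  ·
  (3,6): δ = 4.14°  ✓
  (4,5): δ = 122.56°  ·
  (4,6): δ = 57.40°  ·
  (5,6): δ = 114.84°  ·
antipodal pairs: 5

count = 5; pairs: (0,4), (1,4), (1,5), (2,5), (3,6)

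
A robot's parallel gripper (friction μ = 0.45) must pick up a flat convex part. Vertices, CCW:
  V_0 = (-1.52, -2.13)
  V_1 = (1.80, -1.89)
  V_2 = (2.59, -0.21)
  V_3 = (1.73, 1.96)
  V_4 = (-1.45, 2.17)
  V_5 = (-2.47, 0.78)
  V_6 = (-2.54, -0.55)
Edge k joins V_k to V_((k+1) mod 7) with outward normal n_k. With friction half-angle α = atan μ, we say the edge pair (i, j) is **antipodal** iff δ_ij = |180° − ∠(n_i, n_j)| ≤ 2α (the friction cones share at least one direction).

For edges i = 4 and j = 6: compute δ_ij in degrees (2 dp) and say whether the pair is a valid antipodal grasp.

δ = 110.88°, invalid

α = atan 0.45 = 24.23°;  2α = 48.46°
edge 4: e_4 = (-1.02, -1.39);  n_4 = (-0.8062, +0.5916)
edge 6: e_6 = (+1.02, -1.58);  n_6 = (-0.8401, -0.5424)
∠(n_4, n_6) = 69.12°
δ = |180° − 69.12°| = 110.88°
110.88° > 2α = 48.46°  →  invalid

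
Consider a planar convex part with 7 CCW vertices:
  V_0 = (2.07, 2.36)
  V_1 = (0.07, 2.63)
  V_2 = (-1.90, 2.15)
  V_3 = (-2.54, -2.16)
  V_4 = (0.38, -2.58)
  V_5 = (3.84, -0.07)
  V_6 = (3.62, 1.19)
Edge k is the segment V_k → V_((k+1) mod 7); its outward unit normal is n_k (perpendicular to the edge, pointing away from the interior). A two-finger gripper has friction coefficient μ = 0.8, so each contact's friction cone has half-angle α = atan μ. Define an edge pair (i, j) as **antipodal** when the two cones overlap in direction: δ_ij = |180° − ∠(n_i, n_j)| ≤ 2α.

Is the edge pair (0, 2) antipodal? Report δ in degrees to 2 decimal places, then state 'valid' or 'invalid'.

δ = 90.76°, invalid

α = atan 0.8 = 38.66°;  2α = 77.32°
edge 0: e_0 = (-2.00, +0.27);  n_0 = (+0.1338, +0.9910)
edge 2: e_2 = (-0.64, -4.31);  n_2 = (-0.9892, +0.1469)
∠(n_0, n_2) = 89.24°
δ = |180° − 89.24°| = 90.76°
90.76° > 2α = 77.32°  →  invalid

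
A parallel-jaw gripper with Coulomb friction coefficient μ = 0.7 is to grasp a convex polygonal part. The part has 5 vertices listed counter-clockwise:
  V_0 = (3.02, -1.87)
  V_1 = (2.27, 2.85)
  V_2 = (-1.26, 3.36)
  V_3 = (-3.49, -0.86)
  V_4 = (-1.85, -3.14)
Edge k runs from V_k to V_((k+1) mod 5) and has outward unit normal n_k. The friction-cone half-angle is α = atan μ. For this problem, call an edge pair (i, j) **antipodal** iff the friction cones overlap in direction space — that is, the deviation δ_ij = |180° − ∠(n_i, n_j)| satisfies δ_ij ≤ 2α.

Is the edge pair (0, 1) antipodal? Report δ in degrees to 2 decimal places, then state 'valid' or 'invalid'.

α = atan 0.7 = 34.99°;  2α = 69.98°
edge 0: e_0 = (-0.75, +4.72);  n_0 = (+0.9876, +0.1569)
edge 1: e_1 = (-3.53, +0.51);  n_1 = (+0.1430, +0.9897)
∠(n_0, n_1) = 72.75°
δ = |180° − 72.75°| = 107.25°
107.25° > 2α = 69.98°  →  invalid

δ = 107.25°, invalid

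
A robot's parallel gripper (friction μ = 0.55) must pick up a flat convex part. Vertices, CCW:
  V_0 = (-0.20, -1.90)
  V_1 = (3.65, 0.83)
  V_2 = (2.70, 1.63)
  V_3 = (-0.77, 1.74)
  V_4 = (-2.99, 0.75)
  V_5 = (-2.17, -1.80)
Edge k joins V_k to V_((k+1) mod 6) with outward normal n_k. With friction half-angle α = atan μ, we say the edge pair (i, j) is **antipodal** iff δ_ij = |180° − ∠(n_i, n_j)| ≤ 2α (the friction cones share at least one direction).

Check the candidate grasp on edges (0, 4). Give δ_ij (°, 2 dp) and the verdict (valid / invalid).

α = atan 0.55 = 28.81°;  2α = 57.62°
edge 0: e_0 = (+3.85, +2.73);  n_0 = (+0.5784, -0.8157)
edge 4: e_4 = (+0.82, -2.55);  n_4 = (-0.9520, -0.3061)
∠(n_0, n_4) = 107.51°
δ = |180° − 107.51°| = 72.49°
72.49° > 2α = 57.62°  →  invalid

δ = 72.49°, invalid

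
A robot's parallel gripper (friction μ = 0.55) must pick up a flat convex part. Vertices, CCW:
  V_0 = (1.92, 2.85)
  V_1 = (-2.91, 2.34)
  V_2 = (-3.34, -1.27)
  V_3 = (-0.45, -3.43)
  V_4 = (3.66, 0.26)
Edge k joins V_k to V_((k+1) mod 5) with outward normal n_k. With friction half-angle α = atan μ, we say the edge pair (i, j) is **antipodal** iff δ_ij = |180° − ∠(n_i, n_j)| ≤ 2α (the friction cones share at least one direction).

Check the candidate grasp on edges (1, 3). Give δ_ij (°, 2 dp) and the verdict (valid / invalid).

δ = 41.29°, valid

α = atan 0.55 = 28.81°;  2α = 57.62°
edge 1: e_1 = (-0.43, -3.61);  n_1 = (-0.9930, +0.1183)
edge 3: e_3 = (+4.11, +3.69);  n_3 = (+0.6681, -0.7441)
∠(n_1, n_3) = 138.71°
δ = |180° − 138.71°| = 41.29°
41.29° ≤ 2α = 57.62°  →  valid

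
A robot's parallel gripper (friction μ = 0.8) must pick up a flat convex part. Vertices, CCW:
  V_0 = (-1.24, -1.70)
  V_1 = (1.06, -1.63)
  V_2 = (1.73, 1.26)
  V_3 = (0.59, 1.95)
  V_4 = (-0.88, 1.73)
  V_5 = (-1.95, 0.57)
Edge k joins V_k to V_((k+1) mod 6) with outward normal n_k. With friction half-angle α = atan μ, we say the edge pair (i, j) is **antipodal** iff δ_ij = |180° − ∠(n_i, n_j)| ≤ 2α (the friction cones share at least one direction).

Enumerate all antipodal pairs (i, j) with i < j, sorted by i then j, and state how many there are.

count = 7; pairs: (0,2), (0,3), (0,4), (1,3), (1,4), (1,5), (2,5)

α = atan 0.8 = 38.66°;  2α = 77.32°
n_0 = (+0.0304, -0.9995)
n_1 = (+0.9742, -0.2258)
n_2 = (+0.5178, +0.8555)
n_3 = (-0.1480, +0.9890)
n_4 = (-0.7350, +0.6780)
n_5 = (-0.9544, -0.2985)
  (0,1): δ = 104.80°  ·
  (0,2): δ = 32.93°  ✓
  (0,3): δ = 6.77°  ✓
  (0,4): δ = 45.57°  ✓
  (0,5): δ = 105.63°  ·
  (1,2): δ = 108.13°  ·
  (1,3): δ = 68.44°  ✓
  (1,4): δ = 29.64°  ✓
  (1,5): δ = 30.42°  ✓
  (2,3): δ = 140.30°  ·
  (2,4): δ = 101.50°  ·
  (2,5): δ = 41.45°  ✓
  (3,4): δ = 141.20°  ·
  (3,5): δ = 81.14°  ·
  (4,5): δ = 119.94°  ·
antipodal pairs: 7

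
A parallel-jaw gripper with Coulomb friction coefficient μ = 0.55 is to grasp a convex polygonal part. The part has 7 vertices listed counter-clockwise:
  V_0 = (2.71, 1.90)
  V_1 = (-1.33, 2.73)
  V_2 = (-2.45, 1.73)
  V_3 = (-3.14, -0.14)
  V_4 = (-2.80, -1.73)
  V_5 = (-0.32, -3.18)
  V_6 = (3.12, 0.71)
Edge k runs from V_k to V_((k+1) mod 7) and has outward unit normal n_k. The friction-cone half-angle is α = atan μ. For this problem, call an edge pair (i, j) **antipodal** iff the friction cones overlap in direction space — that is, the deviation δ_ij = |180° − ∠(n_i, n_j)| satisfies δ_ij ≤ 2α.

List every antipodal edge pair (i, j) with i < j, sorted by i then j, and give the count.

α = atan 0.55 = 28.81°;  2α = 57.62°
n_0 = (+0.2012, +0.9795)
n_1 = (-0.6660, +0.7459)
n_2 = (-0.9382, +0.3462)
n_3 = (-0.9779, -0.2091)
n_4 = (-0.5047, -0.8633)
n_5 = (+0.7491, -0.6624)
n_6 = (+0.9455, +0.3257)
  (0,1): δ = 126.63°  ·
  (0,2): δ = 98.64°  ·
  (0,3): δ = 66.32°  ·
  (0,4): δ = 18.70°  ✓
  (0,5): δ = 60.12°  ·
  (0,6): δ = 120.62°  ·
  (1,2): δ = 152.01°  ·
  (1,3): δ = 119.69°  ·
  (1,4): δ = 72.07°  ·
  (1,5): δ = 6.75°  ✓
  (1,6): δ = 67.25°  ·
  (2,3): δ = 147.68°  ·
  (2,4): δ = 100.06°  ·
  (2,5): δ = 21.23°  ✓
  (2,6): δ = 39.26°  ✓
  (3,4): δ = 132.38°  ·
  (3,5): δ = 53.56°  ✓
  (3,6): δ = 6.94°  ✓
  (4,5): δ = 101.17°  ·
  (4,6): δ = 40.68°  ✓
  (5,6): δ = 119.50°  ·
antipodal pairs: 7

count = 7; pairs: (0,4), (1,5), (2,5), (2,6), (3,5), (3,6), (4,6)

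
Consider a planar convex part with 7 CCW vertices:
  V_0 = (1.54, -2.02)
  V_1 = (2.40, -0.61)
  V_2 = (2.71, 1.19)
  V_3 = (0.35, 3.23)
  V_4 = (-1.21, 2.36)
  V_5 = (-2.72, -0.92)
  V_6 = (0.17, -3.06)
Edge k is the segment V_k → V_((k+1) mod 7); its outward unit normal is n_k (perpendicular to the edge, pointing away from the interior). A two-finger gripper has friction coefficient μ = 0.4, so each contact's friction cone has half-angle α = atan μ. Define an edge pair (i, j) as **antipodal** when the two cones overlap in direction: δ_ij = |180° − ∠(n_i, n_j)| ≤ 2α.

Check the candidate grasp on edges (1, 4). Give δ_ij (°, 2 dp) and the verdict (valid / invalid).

α = atan 0.4 = 21.80°;  2α = 43.60°
edge 1: e_1 = (+0.31, +1.80);  n_1 = (+0.9855, -0.1697)
edge 4: e_4 = (-1.51, -3.28);  n_4 = (-0.9084, +0.4182)
∠(n_1, n_4) = 165.05°
δ = |180° − 165.05°| = 14.95°
14.95° ≤ 2α = 43.60°  →  valid

δ = 14.95°, valid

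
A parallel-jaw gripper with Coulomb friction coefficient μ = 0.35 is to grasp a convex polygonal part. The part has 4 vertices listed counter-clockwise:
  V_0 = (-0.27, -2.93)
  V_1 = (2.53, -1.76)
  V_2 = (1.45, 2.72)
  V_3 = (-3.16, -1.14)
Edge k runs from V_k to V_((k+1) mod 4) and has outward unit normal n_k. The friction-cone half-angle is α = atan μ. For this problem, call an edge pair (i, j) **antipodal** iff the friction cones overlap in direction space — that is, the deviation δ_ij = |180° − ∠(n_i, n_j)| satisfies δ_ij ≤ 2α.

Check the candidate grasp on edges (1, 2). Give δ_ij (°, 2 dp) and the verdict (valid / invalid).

δ = 63.61°, invalid

α = atan 0.35 = 19.29°;  2α = 38.58°
edge 1: e_1 = (-1.08, +4.48);  n_1 = (+0.9722, +0.2344)
edge 2: e_2 = (-4.61, -3.86);  n_2 = (-0.6420, +0.7667)
∠(n_1, n_2) = 116.39°
δ = |180° − 116.39°| = 63.61°
63.61° > 2α = 38.58°  →  invalid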